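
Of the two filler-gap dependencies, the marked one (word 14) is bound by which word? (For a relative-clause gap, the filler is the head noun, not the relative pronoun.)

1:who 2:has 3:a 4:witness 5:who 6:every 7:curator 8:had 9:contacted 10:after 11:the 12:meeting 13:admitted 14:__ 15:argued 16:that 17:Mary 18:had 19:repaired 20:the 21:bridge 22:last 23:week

The marked gap is the subject of "argued".
Its filler is the fronted wh-phrase "who", at word 1.
(The other dependency links word 4 to a gap after word 9.)

1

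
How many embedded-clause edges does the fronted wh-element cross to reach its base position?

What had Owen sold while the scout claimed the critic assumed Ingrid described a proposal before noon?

0

"what" originates inside the matrix clause — no clause boundary is crossed.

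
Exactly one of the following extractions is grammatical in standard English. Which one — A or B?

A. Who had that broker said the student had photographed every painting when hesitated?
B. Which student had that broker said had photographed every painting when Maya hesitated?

In A, the wh-phrase is extracted from inside an adjunct island (introduced by "when"), which blocks movement.
In B, the extraction path crosses only that-complement boundaries, which are transparent.
So B is grammatical.

B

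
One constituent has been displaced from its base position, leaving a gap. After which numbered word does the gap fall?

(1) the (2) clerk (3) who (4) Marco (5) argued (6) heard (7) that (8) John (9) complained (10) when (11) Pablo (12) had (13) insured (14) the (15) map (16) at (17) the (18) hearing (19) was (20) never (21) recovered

The displaced element is "the clerk" (word 2).
It is linked across 1 clause boundary (Ø).
It functions as the subject of "heard", so the gap sits immediately after word 5 ("argued").
Base order: Marco argued that the clerk heard that John complained when Pablo had insured the map at the hearing.

5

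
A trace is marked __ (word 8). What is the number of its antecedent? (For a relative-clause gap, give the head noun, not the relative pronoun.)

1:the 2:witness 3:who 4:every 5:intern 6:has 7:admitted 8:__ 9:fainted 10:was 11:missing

2

The gap at 8 is the subject of "fainted", inside a relative clause.
The relative pronoun is "who" (word 3); it is bound by the head noun immediately before it.
Its filler is the head noun "witness", at word 2.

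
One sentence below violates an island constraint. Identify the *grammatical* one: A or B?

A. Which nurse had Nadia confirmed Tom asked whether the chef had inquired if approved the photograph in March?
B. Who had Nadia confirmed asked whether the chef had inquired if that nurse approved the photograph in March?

In A, the wh-phrase is extracted from inside a wh-island (introduced by "whether"), which blocks movement.
In B, the extraction path crosses only that-complement boundaries, which are transparent.
So B is grammatical.

B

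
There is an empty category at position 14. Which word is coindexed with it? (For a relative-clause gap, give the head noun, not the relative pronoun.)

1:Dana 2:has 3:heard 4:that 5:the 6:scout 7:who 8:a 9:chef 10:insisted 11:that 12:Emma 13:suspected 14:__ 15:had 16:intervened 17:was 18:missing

6

The gap at 14 is the subject of "intervened", inside a relative clause.
The relative pronoun is "who" (word 7); it is bound by the head noun immediately before it.
Its filler is the head noun "scout", at word 6.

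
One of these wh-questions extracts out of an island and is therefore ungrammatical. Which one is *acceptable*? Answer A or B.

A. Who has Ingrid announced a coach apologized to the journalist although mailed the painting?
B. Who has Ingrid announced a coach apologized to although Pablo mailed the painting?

B

In A, the wh-phrase is extracted from inside an adjunct island (introduced by "although"), which blocks movement.
In B, the extraction path crosses only that-complement boundaries, which are transparent.
So B is grammatical.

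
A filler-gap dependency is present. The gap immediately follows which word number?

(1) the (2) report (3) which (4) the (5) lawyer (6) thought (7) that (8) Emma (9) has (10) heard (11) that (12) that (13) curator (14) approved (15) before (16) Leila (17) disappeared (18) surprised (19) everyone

The displaced element is "the report" (word 2).
It is linked across 2 clause boundaries (that → that).
It functions as the direct object of "approved", so the gap sits immediately after word 14 ("approved").
Base order: The lawyer thought that Emma has heard that that curator approved the report before Leila disappeared.

14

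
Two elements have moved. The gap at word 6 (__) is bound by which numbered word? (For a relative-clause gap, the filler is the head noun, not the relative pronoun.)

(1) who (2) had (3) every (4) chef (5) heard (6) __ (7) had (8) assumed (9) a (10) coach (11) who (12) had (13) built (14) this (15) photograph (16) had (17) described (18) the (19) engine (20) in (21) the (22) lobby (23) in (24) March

1

The marked gap is the subject of "assumed".
Its filler is the fronted wh-phrase "who", at word 1.
(The other dependency links word 10 to a gap after word 11.)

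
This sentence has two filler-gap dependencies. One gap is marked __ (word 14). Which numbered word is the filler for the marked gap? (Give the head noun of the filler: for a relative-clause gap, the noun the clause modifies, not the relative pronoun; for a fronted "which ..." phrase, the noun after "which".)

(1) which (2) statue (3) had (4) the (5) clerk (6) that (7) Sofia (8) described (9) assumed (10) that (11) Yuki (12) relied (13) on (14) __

The marked gap is the object of the preposition "on" of "relied".
Its filler is the fronted wh-phrase "which statue", at word 2.
(The other dependency links word 5 to a gap after word 8.)

2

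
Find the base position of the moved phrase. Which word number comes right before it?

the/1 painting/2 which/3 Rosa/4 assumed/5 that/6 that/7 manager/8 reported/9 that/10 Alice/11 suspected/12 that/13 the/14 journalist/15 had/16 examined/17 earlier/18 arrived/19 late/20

17

The displaced element is "the painting" (word 2).
It is linked across 3 clause boundaries (that → that → that).
It functions as the direct object of "examined", so the gap sits immediately after word 17 ("examined").
Base order: Rosa assumed that that manager reported that Alice suspected that the journalist had examined the painting earlier.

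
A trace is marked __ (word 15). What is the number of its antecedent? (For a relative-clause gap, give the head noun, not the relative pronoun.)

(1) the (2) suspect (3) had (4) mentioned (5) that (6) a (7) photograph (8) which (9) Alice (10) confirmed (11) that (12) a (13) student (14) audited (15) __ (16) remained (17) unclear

7

The gap at 15 is the object of "audited", inside a relative clause.
The relative pronoun is "which" (word 8); it is bound by the head noun immediately before it.
Its filler is the head noun "photograph", at word 7.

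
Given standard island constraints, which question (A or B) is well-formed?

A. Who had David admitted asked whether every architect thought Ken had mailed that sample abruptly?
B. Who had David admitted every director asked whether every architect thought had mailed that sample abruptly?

In B, the wh-phrase is extracted from inside a wh-island (introduced by "whether"), which blocks movement.
In A, the extraction path crosses only that-complement boundaries, which are transparent.
So A is grammatical.

A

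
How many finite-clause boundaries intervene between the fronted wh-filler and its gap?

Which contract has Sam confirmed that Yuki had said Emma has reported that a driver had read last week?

3

"which contract" is extracted from the object of "read".
Boundaries crossed, outermost first: [that], [Ø], [that] — 3 in total.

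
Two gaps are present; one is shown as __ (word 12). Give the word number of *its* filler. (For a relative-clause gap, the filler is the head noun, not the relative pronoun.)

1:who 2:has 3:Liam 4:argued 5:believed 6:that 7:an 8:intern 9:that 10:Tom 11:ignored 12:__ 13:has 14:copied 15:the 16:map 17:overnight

The marked gap is inside the relative clause, the direct object of "ignored".
Its filler is the head noun "intern" (via "that"), at word 8.
(The other dependency links word 1 to a gap after word 4.)

8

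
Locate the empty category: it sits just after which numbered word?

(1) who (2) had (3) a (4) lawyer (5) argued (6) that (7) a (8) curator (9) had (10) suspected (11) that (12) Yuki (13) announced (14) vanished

13

The displaced element is "who" (word 1).
It is linked across 3 clause boundaries (that → that → Ø).
It functions as the subject of "vanished", so the gap sits immediately after word 13 ("announced").
Base order: A lawyer had argued that a curator had suspected that Yuki announced that who vanished.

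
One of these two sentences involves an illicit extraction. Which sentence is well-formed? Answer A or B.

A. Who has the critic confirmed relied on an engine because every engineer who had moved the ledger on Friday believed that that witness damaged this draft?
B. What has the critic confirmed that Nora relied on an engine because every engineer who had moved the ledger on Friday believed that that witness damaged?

In B, the wh-phrase is extracted from inside an adjunct island (introduced by "because"), which blocks movement.
In A, the extraction path crosses only that-complement boundaries, which are transparent.
So A is grammatical.

A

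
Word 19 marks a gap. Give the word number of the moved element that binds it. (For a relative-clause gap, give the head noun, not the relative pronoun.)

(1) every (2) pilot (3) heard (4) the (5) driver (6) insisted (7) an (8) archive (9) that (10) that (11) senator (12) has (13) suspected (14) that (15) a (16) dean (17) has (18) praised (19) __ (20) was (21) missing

8

The gap at 19 is the object of "praised", inside a relative clause.
The relative pronoun is "that" (word 9); it is bound by the head noun immediately before it.
Its filler is the head noun "archive", at word 8.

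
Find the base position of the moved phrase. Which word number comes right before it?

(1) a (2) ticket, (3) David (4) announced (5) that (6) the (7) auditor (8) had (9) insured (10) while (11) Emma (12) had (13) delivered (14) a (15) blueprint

The displaced element is "a ticket" (word 2).
It is linked across 1 clause boundary (that).
It functions as the direct object of "insured", so the gap sits immediately after word 9 ("insured").
Base order: David announced that the auditor had insured a ticket while Emma had delivered a blueprint.

9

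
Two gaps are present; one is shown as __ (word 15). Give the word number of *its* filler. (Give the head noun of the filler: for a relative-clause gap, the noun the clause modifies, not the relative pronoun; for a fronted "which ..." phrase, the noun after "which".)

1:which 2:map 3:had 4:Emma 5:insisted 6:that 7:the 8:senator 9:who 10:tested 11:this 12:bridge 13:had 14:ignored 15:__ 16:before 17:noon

2

The marked gap is the direct object of "ignored".
Its filler is the fronted wh-phrase "which map", at word 2.
(The other dependency links word 8 to a gap after word 9.)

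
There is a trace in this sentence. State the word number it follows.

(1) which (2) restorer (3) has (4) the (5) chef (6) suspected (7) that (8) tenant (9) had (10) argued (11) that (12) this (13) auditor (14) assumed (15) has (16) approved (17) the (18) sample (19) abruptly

The displaced element is "which restorer" (word 2).
It is linked across 3 clause boundaries (Ø → that → Ø).
It functions as the subject of "approved", so the gap sits immediately after word 14 ("assumed").
Base order: The chef has suspected that tenant had argued that this auditor assumed that which restorer has approved the sample abruptly.

14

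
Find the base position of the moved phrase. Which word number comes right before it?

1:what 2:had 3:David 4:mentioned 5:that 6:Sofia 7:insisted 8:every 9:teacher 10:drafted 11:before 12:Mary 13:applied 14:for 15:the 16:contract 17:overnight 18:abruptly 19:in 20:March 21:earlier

The displaced element is "what" (word 1).
It is linked across 2 clause boundaries (that → Ø).
It functions as the direct object of "drafted", so the gap sits immediately after word 10 ("drafted").
Base order: David had mentioned that Sofia insisted every teacher drafted what before Mary applied for the contract overnight abruptly in March earlier.

10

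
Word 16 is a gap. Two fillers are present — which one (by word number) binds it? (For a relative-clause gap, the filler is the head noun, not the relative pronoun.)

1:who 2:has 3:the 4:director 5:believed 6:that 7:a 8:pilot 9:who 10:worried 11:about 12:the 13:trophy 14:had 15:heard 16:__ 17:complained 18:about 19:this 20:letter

The marked gap is the subject of "complained".
Its filler is the fronted wh-phrase "who", at word 1.
(The other dependency links word 8 to a gap after word 9.)

1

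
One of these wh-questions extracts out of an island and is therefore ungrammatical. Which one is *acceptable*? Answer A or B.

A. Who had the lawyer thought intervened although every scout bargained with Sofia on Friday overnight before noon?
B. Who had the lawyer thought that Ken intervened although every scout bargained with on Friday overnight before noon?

In B, the wh-phrase is extracted from inside an adjunct island (introduced by "although"), which blocks movement.
In A, the extraction path crosses only that-complement boundaries, which are transparent.
So A is grammatical.

A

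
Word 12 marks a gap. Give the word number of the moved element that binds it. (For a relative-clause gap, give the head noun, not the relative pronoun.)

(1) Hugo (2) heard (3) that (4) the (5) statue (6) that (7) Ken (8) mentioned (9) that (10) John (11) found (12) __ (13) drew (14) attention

5

The gap at 12 is the object of "found", inside a relative clause.
The relative pronoun is "that" (word 6); it is bound by the head noun immediately before it.
Its filler is the head noun "statue", at word 5.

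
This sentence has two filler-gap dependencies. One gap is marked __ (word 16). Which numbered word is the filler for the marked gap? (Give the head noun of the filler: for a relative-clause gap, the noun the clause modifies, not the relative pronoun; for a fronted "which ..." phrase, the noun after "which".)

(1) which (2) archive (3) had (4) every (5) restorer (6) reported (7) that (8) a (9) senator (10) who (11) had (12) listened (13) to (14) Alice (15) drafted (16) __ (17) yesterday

The marked gap is the direct object of "drafted".
Its filler is the fronted wh-phrase "which archive", at word 2.
(The other dependency links word 9 to a gap after word 10.)

2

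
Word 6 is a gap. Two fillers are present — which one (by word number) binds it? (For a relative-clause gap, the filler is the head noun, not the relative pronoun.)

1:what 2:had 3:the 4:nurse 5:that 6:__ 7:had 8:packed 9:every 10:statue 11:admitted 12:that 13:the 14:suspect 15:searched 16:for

4

The marked gap is inside the relative clause, the subject of "packed".
Its filler is the head noun "nurse" (via "that"), at word 4.
(The other dependency links word 1 to a gap after word 16.)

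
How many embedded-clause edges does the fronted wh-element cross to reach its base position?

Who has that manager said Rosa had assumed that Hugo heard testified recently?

"who" is extracted from the subject of "testified".
Boundaries crossed, outermost first: [Ø], [that], [Ø] — 3 in total.

3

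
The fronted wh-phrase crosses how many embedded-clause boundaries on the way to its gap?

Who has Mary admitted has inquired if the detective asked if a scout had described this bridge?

1

"who" is extracted from the subject of "inquired".
Boundaries crossed, outermost first: [Ø] — 1 in total.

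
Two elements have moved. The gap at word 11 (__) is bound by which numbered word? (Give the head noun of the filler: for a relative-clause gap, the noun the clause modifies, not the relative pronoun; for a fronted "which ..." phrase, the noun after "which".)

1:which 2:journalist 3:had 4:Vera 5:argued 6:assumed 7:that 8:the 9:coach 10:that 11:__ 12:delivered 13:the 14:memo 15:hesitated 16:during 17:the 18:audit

The marked gap is inside the relative clause, the subject of "delivered".
Its filler is the head noun "coach" (via "that"), at word 9.
(The other dependency links word 2 to a gap after word 5.)

9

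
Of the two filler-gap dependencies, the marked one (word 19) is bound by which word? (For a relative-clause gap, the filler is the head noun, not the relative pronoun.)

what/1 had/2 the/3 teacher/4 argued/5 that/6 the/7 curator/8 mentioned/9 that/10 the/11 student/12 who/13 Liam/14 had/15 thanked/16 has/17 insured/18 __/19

1

The marked gap is the direct object of "insured".
Its filler is the fronted wh-phrase "what", at word 1.
(The other dependency links word 12 to a gap after word 16.)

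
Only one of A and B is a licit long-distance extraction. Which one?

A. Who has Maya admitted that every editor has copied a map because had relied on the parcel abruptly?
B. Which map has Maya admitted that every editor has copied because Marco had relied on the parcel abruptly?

In A, the wh-phrase is extracted from inside an adjunct island (introduced by "because"), which blocks movement.
In B, the extraction path crosses only that-complement boundaries, which are transparent.
So B is grammatical.

B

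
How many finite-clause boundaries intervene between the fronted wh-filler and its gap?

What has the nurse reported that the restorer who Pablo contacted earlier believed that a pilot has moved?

"what" is extracted from the object of "moved".
Boundaries crossed, outermost first: [that], [that] — 2 in total.

2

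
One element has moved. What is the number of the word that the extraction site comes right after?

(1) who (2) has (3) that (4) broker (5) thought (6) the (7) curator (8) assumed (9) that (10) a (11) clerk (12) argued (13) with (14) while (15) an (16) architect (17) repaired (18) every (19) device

13

The displaced element is "who" (word 1).
It is linked across 2 clause boundaries (Ø → that).
It functions as the object of the preposition "with" of "argued", so the gap sits immediately after word 13 ("with").
Base order: That broker has thought the curator assumed that a clerk argued with who while an architect repaired every device.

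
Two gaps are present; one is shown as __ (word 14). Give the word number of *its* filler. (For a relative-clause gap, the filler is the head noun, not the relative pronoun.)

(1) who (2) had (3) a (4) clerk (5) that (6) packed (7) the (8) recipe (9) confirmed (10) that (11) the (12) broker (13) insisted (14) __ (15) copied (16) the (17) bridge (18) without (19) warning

The marked gap is the subject of "copied".
Its filler is the fronted wh-phrase "who", at word 1.
(The other dependency links word 4 to a gap after word 5.)

1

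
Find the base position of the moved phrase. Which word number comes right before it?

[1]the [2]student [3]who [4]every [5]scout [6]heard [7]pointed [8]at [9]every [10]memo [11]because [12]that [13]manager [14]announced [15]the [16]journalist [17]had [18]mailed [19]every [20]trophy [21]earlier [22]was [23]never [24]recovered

The displaced element is "the student" (word 2).
It is linked across 1 clause boundary (Ø).
It functions as the subject of "pointed", so the gap sits immediately after word 6 ("heard").
Base order: Every scout heard that the student pointed at every memo because that manager announced the journalist had mailed every trophy earlier.

6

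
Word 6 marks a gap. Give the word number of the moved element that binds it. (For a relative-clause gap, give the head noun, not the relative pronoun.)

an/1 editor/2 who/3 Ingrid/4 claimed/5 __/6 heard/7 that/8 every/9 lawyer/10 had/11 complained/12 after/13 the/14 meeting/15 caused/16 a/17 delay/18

The gap at 6 is the subject of "heard", inside a relative clause.
The relative pronoun is "who" (word 3); it is bound by the head noun immediately before it.
Its filler is the head noun "editor", at word 2.

2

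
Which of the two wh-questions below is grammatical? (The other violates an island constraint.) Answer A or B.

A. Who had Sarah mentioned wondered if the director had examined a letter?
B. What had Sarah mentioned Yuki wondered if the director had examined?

A

In B, the wh-phrase is extracted from inside a wh-island (introduced by "if"), which blocks movement.
In A, the extraction path crosses only that-complement boundaries, which are transparent.
So A is grammatical.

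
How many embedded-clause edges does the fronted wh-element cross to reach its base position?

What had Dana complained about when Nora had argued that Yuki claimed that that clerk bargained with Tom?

0

"what" originates inside the matrix clause — no clause boundary is crossed.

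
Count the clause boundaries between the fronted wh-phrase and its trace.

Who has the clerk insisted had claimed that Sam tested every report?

1

"who" is extracted from the subject of "claimed".
Boundaries crossed, outermost first: [Ø] — 1 in total.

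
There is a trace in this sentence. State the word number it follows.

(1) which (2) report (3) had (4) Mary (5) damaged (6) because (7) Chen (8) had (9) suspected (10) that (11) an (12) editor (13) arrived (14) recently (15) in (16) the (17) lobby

The displaced element is "which report" (word 2).
It functions as the direct object of "damaged", so the gap sits immediately after word 5 ("damaged").
Base order: Mary had damaged which report because Chen had suspected that an editor arrived recently in the lobby.

5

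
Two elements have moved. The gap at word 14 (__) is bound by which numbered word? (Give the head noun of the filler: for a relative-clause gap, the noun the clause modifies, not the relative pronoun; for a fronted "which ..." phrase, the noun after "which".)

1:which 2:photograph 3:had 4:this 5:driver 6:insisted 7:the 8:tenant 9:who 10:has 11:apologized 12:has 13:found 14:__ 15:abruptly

2

The marked gap is the direct object of "found".
Its filler is the fronted wh-phrase "which photograph", at word 2.
(The other dependency links word 8 to a gap after word 9.)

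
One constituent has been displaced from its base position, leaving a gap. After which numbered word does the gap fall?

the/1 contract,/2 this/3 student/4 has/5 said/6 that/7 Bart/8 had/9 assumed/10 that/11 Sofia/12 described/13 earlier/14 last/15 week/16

The displaced element is "the contract" (word 2).
It is linked across 2 clause boundaries (that → that).
It functions as the direct object of "described", so the gap sits immediately after word 13 ("described").
Base order: This student has said that Bart had assumed that Sofia described the contract earlier last week.

13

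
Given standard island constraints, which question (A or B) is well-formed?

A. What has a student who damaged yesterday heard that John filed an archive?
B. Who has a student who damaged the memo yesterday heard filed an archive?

In A, the wh-phrase is extracted from inside a complex-NP island (relative clause) (introduced by "who"), which blocks movement.
In B, the extraction path crosses only that-complement boundaries, which are transparent.
So B is grammatical.

B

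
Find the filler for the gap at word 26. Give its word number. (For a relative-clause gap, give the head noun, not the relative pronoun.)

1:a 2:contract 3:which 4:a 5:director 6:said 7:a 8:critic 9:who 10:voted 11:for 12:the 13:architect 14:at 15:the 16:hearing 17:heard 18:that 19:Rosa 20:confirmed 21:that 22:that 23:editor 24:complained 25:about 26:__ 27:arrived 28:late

The gap at 26 is the prepositional object of "complained", inside a relative clause.
The relative pronoun is "which" (word 3); it is bound by the head noun immediately before it.
Its filler is the head noun "contract", at word 2.

2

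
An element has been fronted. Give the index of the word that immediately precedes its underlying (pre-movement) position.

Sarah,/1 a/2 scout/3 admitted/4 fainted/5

4

The displaced element is "Sarah" (word 1).
It is linked across 1 clause boundary (Ø).
It functions as the subject of "fainted", so the gap sits immediately after word 4 ("admitted").
Base order: A scout admitted that Sarah fainted.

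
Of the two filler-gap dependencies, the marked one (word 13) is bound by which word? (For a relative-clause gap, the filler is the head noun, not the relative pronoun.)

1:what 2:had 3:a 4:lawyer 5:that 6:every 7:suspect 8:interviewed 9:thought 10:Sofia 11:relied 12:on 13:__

1

The marked gap is the object of the preposition "on" of "relied".
Its filler is the fronted wh-phrase "what", at word 1.
(The other dependency links word 4 to a gap after word 8.)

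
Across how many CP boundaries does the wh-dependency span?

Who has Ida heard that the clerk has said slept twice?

"who" is extracted from the subject of "slept".
Boundaries crossed, outermost first: [that], [Ø] — 2 in total.

2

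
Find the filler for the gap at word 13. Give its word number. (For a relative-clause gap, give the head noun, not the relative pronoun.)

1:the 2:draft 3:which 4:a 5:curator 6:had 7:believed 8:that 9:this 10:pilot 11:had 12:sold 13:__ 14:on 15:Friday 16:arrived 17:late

2

The gap at 13 is the object of "sold", inside a relative clause.
The relative pronoun is "which" (word 3); it is bound by the head noun immediately before it.
Its filler is the head noun "draft", at word 2.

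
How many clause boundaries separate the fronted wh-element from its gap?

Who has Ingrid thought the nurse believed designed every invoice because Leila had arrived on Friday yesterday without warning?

"who" is extracted from the subject of "designed".
Boundaries crossed, outermost first: [Ø], [Ø] — 2 in total.

2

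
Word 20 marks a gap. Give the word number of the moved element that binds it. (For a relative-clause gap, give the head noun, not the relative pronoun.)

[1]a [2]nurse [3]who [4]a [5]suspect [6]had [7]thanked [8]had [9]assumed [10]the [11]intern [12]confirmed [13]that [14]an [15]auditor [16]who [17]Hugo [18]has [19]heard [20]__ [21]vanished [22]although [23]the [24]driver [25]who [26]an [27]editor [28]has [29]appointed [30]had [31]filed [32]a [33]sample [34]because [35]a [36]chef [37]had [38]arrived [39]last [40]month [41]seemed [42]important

The gap at 20 is the subject of "vanished", inside a relative clause.
The relative pronoun is "who" (word 16); it is bound by the head noun immediately before it.
Its filler is the head noun "auditor", at word 15.

15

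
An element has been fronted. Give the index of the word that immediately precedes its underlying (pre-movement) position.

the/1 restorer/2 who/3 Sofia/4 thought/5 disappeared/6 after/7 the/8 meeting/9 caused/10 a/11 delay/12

5

The displaced element is "the restorer" (word 2).
It is linked across 1 clause boundary (Ø).
It functions as the subject of "disappeared", so the gap sits immediately after word 5 ("thought").
Base order: Sofia thought the restorer disappeared after the meeting.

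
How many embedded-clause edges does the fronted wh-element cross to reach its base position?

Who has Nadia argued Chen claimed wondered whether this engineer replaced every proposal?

"who" is extracted from the subject of "wondered".
Boundaries crossed, outermost first: [Ø], [Ø] — 2 in total.

2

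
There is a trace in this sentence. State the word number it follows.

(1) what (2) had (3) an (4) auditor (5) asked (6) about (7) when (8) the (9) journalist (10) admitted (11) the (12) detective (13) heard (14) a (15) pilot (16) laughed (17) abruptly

6

The displaced element is "what" (word 1).
It functions as the object of the preposition "about" of "asked", so the gap sits immediately after word 6 ("about").
Base order: An auditor had asked about what when the journalist admitted the detective heard a pilot laughed abruptly.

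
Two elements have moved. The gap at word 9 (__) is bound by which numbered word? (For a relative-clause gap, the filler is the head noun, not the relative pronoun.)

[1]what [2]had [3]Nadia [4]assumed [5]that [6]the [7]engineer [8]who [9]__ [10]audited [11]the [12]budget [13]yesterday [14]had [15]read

The marked gap is inside the relative clause, the subject of "audited".
Its filler is the head noun "engineer" (via "who"), at word 7.
(The other dependency links word 1 to a gap after word 15.)

7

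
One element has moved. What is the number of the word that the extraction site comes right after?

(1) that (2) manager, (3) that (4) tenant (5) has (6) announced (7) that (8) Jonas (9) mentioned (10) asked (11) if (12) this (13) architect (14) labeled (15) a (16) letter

The displaced element is "that manager" (word 2).
It is linked across 2 clause boundaries (that → Ø).
It functions as the subject of "asked", so the gap sits immediately after word 9 ("mentioned").
Base order: That tenant has announced that Jonas mentioned that that manager asked if this architect labeled a letter.

9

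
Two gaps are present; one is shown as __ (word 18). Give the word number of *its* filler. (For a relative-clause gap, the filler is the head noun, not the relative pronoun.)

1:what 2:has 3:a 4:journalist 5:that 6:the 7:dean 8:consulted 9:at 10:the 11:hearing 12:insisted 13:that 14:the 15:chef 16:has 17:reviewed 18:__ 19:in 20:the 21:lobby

The marked gap is the direct object of "reviewed".
Its filler is the fronted wh-phrase "what", at word 1.
(The other dependency links word 4 to a gap after word 8.)

1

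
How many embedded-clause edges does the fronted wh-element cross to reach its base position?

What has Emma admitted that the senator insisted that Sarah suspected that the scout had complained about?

"what" is extracted from the PP object of "complained".
Boundaries crossed, outermost first: [that], [that], [that] — 3 in total.

3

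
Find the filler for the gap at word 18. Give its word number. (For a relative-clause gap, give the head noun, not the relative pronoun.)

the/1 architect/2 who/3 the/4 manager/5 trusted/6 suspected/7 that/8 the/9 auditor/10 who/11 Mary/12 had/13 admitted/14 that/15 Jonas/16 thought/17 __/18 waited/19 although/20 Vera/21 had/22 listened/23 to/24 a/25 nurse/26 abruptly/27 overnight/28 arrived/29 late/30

10

The gap at 18 is the subject of "waited", inside a relative clause.
The relative pronoun is "who" (word 11); it is bound by the head noun immediately before it.
Its filler is the head noun "auditor", at word 10.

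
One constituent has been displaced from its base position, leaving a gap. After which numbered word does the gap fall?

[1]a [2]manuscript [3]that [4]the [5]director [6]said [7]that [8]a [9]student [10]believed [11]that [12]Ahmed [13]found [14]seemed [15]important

The displaced element is "a manuscript" (word 2).
It is linked across 2 clause boundaries (that → that).
It functions as the direct object of "found", so the gap sits immediately after word 13 ("found").
Base order: The director said that a student believed that Ahmed found a manuscript.

13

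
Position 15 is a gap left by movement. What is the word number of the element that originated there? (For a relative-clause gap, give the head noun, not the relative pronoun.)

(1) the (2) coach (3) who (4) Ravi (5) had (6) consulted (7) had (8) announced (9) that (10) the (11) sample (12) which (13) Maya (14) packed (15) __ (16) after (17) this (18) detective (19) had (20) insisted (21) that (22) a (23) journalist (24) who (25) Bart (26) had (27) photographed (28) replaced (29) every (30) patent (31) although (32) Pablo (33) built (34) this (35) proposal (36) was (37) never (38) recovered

11

The gap at 15 is the object of "packed", inside a relative clause.
The relative pronoun is "which" (word 12); it is bound by the head noun immediately before it.
Its filler is the head noun "sample", at word 11.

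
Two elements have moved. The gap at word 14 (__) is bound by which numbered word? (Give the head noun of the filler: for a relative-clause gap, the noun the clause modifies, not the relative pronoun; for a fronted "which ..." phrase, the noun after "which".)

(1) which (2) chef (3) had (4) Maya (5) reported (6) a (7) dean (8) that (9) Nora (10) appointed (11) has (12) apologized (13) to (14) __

The marked gap is the object of the preposition "to" of "apologized".
Its filler is the fronted wh-phrase "which chef", at word 2.
(The other dependency links word 7 to a gap after word 10.)

2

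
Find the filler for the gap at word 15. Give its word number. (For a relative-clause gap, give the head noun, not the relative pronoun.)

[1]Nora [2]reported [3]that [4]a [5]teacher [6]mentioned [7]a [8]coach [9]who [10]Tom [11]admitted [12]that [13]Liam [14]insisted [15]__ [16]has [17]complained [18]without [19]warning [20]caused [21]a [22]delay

8

The gap at 15 is the subject of "complained", inside a relative clause.
The relative pronoun is "who" (word 9); it is bound by the head noun immediately before it.
Its filler is the head noun "coach", at word 8.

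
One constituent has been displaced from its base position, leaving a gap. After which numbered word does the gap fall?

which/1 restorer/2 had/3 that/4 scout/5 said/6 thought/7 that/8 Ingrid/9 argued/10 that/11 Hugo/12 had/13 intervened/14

6

The displaced element is "which restorer" (word 2).
It is linked across 1 clause boundary (Ø).
It functions as the subject of "thought", so the gap sits immediately after word 6 ("said").
Base order: That scout had said that which restorer thought that Ingrid argued that Hugo had intervened.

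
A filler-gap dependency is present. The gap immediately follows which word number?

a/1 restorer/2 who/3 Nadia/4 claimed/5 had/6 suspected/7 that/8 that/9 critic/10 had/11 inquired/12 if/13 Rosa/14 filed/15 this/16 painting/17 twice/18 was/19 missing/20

The displaced element is "a restorer" (word 2).
It is linked across 1 clause boundary (Ø).
It functions as the subject of "suspected", so the gap sits immediately after word 5 ("claimed").
Base order: Nadia claimed that a restorer had suspected that that critic had inquired if Rosa filed this painting twice.

5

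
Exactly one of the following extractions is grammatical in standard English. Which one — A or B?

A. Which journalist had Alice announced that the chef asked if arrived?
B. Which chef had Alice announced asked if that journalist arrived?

B

In A, the wh-phrase is extracted from inside a wh-island (introduced by "if"), which blocks movement.
In B, the extraction path crosses only that-complement boundaries, which are transparent.
So B is grammatical.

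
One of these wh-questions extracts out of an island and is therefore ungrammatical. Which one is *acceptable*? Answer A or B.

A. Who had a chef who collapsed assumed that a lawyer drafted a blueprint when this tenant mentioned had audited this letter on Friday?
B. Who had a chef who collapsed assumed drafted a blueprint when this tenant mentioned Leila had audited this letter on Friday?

B

In A, the wh-phrase is extracted from inside an adjunct island (introduced by "when"), which blocks movement.
In B, the extraction path crosses only that-complement boundaries, which are transparent.
So B is grammatical.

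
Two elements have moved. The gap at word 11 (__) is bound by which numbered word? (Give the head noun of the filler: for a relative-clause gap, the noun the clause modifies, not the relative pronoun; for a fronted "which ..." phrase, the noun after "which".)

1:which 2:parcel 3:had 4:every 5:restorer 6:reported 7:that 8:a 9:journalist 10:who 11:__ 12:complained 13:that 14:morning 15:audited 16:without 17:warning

9

The marked gap is inside the relative clause, the subject of "complained".
Its filler is the head noun "journalist" (via "who"), at word 9.
(The other dependency links word 2 to a gap after word 15.)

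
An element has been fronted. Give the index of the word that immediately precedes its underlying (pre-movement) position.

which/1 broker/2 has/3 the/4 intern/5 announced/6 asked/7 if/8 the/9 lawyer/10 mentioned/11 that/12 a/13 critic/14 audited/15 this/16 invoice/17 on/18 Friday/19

6

The displaced element is "which broker" (word 2).
It is linked across 1 clause boundary (Ø).
It functions as the subject of "asked", so the gap sits immediately after word 6 ("announced").
Base order: The intern has announced that which broker asked if the lawyer mentioned that a critic audited this invoice on Friday.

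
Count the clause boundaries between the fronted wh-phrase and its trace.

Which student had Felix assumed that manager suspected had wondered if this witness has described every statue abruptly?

"which student" is extracted from the subject of "wondered".
Boundaries crossed, outermost first: [Ø], [Ø] — 2 in total.

2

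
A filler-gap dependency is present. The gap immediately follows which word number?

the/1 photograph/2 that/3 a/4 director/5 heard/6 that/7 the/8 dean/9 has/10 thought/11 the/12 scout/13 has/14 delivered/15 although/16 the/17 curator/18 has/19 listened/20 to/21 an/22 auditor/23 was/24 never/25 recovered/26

The displaced element is "the photograph" (word 2).
It is linked across 2 clause boundaries (that → Ø).
It functions as the direct object of "delivered", so the gap sits immediately after word 15 ("delivered").
Base order: A director heard that the dean has thought the scout has delivered the photograph although the curator has listened to an auditor.

15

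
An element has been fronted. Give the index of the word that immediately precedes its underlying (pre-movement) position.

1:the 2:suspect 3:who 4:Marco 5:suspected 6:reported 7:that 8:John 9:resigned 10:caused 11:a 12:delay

The displaced element is "the suspect" (word 2).
It is linked across 1 clause boundary (Ø).
It functions as the subject of "reported", so the gap sits immediately after word 5 ("suspected").
Base order: Marco suspected that the suspect reported that John resigned.

5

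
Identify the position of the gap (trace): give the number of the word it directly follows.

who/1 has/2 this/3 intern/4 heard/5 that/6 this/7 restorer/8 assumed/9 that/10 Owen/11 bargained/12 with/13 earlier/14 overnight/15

The displaced element is "who" (word 1).
It is linked across 2 clause boundaries (that → that).
It functions as the object of the preposition "with" of "bargained", so the gap sits immediately after word 13 ("with").
Base order: This intern has heard that this restorer assumed that Owen bargained with who earlier overnight.

13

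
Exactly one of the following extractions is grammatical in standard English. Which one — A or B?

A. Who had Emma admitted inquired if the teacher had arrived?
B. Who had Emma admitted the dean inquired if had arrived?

A

In B, the wh-phrase is extracted from inside a wh-island (introduced by "if"), which blocks movement.
In A, the extraction path crosses only that-complement boundaries, which are transparent.
So A is grammatical.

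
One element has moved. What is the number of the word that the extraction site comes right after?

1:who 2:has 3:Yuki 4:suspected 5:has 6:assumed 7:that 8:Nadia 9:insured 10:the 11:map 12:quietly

4

The displaced element is "who" (word 1).
It is linked across 1 clause boundary (Ø).
It functions as the subject of "assumed", so the gap sits immediately after word 4 ("suspected").
Base order: Yuki has suspected that who has assumed that Nadia insured the map quietly.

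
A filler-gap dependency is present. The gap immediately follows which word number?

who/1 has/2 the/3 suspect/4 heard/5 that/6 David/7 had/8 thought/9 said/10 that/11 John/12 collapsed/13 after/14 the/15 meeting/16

9

The displaced element is "who" (word 1).
It is linked across 2 clause boundaries (that → Ø).
It functions as the subject of "said", so the gap sits immediately after word 9 ("thought").
Base order: The suspect has heard that David had thought that who said that John collapsed after the meeting.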